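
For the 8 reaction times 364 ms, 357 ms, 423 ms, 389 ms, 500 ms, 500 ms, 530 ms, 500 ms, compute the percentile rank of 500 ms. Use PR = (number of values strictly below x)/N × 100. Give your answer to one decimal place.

N = 8.
Strictly below 500: 4. Equal to 500: 3.
PR = 4/8 × 100 = 50.0

50.0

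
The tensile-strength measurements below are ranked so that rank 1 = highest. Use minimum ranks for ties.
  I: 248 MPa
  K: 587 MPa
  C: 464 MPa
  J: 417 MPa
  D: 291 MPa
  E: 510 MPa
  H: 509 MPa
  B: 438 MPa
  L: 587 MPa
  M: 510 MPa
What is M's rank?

3

Sorted (descending): 587, 587, 510, 510, 509, 464, 438, 417, 291, 248
The 2 values of 587 occupy positions 1–2 → each gets rank 1.
The 2 values of 510 occupy positions 3–4 → each gets rank 3.
M has value 510 MPa → rank 3.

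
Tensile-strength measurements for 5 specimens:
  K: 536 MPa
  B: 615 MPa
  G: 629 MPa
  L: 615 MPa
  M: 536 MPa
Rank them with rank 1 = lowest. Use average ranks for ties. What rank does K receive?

1.5

Sorted (ascending): 536, 536, 615, 615, 629
The 2 values of 536 occupy positions 1–2 → average rank (1+2)/2 = 1.5.
The 2 values of 615 occupy positions 3–4 → average rank (3+4)/2 = 3.5.
K has value 536 MPa → rank 1.5.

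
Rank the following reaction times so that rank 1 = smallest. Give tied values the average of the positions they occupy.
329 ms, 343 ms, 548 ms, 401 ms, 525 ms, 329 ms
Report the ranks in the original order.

Sorted (ascending): 329, 329, 343, 401, 525, 548
The 2 values of 329 occupy positions 1–2 → average rank (1+2)/2 = 1.5.

1.5, 3, 6, 4, 5, 1.5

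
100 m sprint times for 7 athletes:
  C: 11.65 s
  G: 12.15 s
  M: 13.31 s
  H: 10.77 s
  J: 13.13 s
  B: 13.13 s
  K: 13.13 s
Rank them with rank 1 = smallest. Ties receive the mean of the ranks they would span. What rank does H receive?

Sorted (ascending): 10.77, 11.65, 12.15, 13.13, 13.13, 13.13, 13.31
The 3 values of 13.13 occupy positions 4–6 → average rank 5.
H has value 10.77 s → rank 1.

1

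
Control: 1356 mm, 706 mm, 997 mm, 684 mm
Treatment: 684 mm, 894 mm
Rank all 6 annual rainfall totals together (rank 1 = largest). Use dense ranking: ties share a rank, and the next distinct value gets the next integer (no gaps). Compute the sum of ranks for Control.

12

Sorted (descending): 1356, 997, 894, 706, 684, 684
The 2 values of 684 share dense rank 5.
Remaining distinct values take the next consecutive integers.
Control values → pooled ranks: 1356→1, 706→4, 997→2, 684→5
Rank sum = 1 + 4 + 2 + 5 = 12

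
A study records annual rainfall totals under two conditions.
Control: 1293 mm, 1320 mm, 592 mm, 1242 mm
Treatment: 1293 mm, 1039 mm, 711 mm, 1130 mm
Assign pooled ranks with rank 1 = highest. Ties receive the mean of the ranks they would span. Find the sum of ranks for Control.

Sorted (descending): 1320, 1293, 1293, 1242, 1130, 1039, 711, 592
The 2 values of 1293 occupy positions 2–3 → average rank (2+3)/2 = 2.5.
Control values → pooled ranks: 1293→2.5, 1320→1, 592→8, 1242→4
Rank sum = 2.5 + 1 + 8 + 4 = 15.5

15.5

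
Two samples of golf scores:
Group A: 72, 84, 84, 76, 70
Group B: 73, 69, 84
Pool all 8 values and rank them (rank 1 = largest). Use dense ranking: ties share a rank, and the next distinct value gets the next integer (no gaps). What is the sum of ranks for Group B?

10

Sorted (descending): 84, 84, 84, 76, 73, 72, 70, 69
The 3 values of 84 share dense rank 1.
Remaining distinct values take the next consecutive integers.
Group B values → pooled ranks: 73→3, 69→6, 84→1
Rank sum = 3 + 6 + 1 = 10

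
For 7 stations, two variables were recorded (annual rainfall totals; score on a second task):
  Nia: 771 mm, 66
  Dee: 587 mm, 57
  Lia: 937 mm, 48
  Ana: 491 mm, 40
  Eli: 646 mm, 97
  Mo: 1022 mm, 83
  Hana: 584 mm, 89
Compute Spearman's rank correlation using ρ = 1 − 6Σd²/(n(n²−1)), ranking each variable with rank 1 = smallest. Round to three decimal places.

Ranks of variable 1: 5, 3, 6, 1, 4, 7, 2
Ranks of variable 2: 4, 3, 2, 1, 7, 5, 6
d = r₁ − r₂: 1, 0, 4, 0, -3, 2, -4
d²: 1, 0, 16, 0, 9, 4, 16; Σd² = 46
ρ = 1 − 6·46/(7·48) = 1 − 276/336 = 0.179

0.179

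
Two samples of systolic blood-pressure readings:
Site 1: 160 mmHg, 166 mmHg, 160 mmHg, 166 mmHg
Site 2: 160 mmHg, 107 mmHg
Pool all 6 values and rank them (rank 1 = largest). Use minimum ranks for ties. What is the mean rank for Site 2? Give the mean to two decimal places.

Sorted (descending): 166, 166, 160, 160, 160, 107
The 2 values of 166 occupy positions 1–2 → each gets rank 1.
The 3 values of 160 occupy positions 3–5 → each gets rank 3.
Site 2 values → pooled ranks: 160→3, 107→6
Mean rank = (3 + 6) / 2 = 4.50

4.50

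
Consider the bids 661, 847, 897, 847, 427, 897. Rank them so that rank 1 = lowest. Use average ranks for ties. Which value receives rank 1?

427

Sorted (ascending): 427, 661, 847, 847, 897, 897
The 2 values of 847 occupy positions 3–4 → average rank (3+4)/2 = 3.5.
The 2 values of 897 occupy positions 5–6 → average rank (5+6)/2 = 5.5.
Rank 1 → value 427.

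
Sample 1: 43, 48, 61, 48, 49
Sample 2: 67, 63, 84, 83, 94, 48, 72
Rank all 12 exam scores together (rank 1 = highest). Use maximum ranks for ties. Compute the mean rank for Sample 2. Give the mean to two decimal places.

4.57

Sorted (descending): 94, 84, 83, 72, 67, 63, 61, 49, 48, 48, 48, 43
The 3 values of 48 occupy positions 9–11 → each gets rank 11.
Sample 2 values → pooled ranks: 67→5, 63→6, 84→2, 83→3, 94→1, 48→11, 72→4
Mean rank = (5 + 6 + 2 + 3 + 1 + 11 + 4) / 7 = 4.57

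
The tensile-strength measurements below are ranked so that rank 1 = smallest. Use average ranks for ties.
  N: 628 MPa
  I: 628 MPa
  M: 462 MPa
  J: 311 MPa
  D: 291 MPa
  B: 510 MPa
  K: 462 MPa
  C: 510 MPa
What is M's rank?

Sorted (ascending): 291, 311, 462, 462, 510, 510, 628, 628
The 2 values of 462 occupy positions 3–4 → average rank (3+4)/2 = 3.5.
The 2 values of 510 occupy positions 5–6 → average rank (5+6)/2 = 5.5.
The 2 values of 628 occupy positions 7–8 → average rank (7+8)/2 = 7.5.
M has value 462 MPa → rank 3.5.

3.5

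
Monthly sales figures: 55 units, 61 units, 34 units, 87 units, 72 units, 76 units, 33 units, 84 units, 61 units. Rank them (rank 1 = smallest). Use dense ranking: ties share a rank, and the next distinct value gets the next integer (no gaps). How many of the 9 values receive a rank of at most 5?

Sorted (ascending): 33, 34, 55, 61, 61, 72, 76, 84, 87
The 2 values of 61 share dense rank 4.
Remaining distinct values take the next consecutive integers.
Ranks ≤ 5: {1, 2, 3, 4, 4, 5} → 6 values.

6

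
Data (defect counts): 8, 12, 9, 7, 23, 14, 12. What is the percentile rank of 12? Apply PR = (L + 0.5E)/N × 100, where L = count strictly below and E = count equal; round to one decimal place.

57.1

N = 7.
Strictly below 12: 3. Equal to 12: 2.
PR = (3 + 0.5·2)/7 × 100 = 57.1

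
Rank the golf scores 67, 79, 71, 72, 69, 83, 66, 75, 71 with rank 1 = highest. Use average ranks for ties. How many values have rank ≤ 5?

Sorted (descending): 83, 79, 75, 72, 71, 71, 69, 67, 66
The 2 values of 71 occupy positions 5–6 → average rank (5+6)/2 = 5.5.
Ranks ≤ 5: {1, 2, 3, 4} → 4 values.

4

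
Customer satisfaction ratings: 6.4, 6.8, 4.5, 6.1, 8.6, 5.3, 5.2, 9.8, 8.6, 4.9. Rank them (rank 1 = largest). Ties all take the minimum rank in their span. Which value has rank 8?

Sorted (descending): 9.8, 8.6, 8.6, 6.8, 6.4, 6.1, 5.3, 5.2, 4.9, 4.5
The 2 values of 8.6 occupy positions 2–3 → each gets rank 2.
Rank 8 → value 5.2.

5.2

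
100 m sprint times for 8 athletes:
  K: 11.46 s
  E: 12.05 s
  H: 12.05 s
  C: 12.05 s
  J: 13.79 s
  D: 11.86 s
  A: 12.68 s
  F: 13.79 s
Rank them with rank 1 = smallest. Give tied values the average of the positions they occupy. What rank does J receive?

Sorted (ascending): 11.46, 11.86, 12.05, 12.05, 12.05, 12.68, 13.79, 13.79
The 3 values of 12.05 occupy positions 3–5 → average rank 4.
The 2 values of 13.79 occupy positions 7–8 → average rank (7+8)/2 = 7.5.
J has value 13.79 s → rank 7.5.

7.5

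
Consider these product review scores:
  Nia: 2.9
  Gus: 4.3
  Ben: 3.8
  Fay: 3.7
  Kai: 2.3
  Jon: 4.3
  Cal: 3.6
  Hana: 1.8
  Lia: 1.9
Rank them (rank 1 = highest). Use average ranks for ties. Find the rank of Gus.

Sorted (descending): 4.3, 4.3, 3.8, 3.7, 3.6, 2.9, 2.3, 1.9, 1.8
The 2 values of 4.3 occupy positions 1–2 → average rank (1+2)/2 = 1.5.
Gus has value 4.3 → rank 1.5.

1.5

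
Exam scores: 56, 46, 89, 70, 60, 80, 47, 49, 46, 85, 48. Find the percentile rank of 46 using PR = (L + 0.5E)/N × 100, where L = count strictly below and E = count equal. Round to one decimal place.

9.1

N = 11.
Strictly below 46: 0. Equal to 46: 2.
PR = (0 + 0.5·2)/11 × 100 = 9.1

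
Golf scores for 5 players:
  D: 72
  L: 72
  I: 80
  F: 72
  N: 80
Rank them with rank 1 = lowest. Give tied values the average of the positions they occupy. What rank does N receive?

Sorted (ascending): 72, 72, 72, 80, 80
The 3 values of 72 occupy positions 1–3 → average rank 2.
The 2 values of 80 occupy positions 4–5 → average rank (4+5)/2 = 4.5.
N has value 80 → rank 4.5.

4.5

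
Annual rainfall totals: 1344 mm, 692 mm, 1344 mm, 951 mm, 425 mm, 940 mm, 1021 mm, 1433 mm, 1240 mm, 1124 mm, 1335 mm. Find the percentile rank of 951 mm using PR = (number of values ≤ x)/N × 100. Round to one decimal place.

36.4

N = 11.
Strictly below 951: 3. Equal to 951: 1.
PR = 4/11 × 100 = 36.4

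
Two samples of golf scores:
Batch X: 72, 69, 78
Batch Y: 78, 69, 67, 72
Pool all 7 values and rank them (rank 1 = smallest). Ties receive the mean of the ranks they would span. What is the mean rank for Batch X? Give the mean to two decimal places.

Sorted (ascending): 67, 69, 69, 72, 72, 78, 78
The 2 values of 69 occupy positions 2–3 → average rank (2+3)/2 = 2.5.
The 2 values of 72 occupy positions 4–5 → average rank (4+5)/2 = 4.5.
The 2 values of 78 occupy positions 6–7 → average rank (6+7)/2 = 6.5.
Batch X values → pooled ranks: 72→4.5, 69→2.5, 78→6.5
Mean rank = (4.5 + 2.5 + 6.5) / 3 = 4.50

4.50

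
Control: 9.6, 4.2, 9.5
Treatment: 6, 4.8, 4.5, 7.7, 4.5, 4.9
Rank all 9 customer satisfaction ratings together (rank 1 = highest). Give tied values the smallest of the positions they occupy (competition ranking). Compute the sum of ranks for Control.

12

Sorted (descending): 9.6, 9.5, 7.7, 6, 4.9, 4.8, 4.5, 4.5, 4.2
The 2 values of 4.5 occupy positions 7–8 → each gets rank 7.
Control values → pooled ranks: 9.6→1, 4.2→9, 9.5→2
Rank sum = 1 + 9 + 2 = 12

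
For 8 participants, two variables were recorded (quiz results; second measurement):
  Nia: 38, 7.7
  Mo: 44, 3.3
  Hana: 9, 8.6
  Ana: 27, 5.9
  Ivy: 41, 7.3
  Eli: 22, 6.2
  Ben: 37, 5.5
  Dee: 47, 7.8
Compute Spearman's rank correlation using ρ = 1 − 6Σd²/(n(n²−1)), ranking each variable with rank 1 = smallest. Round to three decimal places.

-0.143

Ranks of variable 1: 5, 7, 1, 3, 6, 2, 4, 8
Ranks of variable 2: 6, 1, 8, 3, 5, 4, 2, 7
d = r₁ − r₂: -1, 6, -7, 0, 1, -2, 2, 1
d²: 1, 36, 49, 0, 1, 4, 4, 1; Σd² = 96
ρ = 1 − 6·96/(8·63) = 1 − 576/504 = -0.143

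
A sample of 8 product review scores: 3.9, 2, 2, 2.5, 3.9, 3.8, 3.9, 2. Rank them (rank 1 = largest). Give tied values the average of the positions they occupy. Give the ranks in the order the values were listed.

2, 7, 7, 5, 2, 4, 2, 7

Sorted (descending): 3.9, 3.9, 3.9, 3.8, 2.5, 2, 2, 2
The 3 values of 3.9 occupy positions 1–3 → average rank 2.
The 3 values of 2 occupy positions 6–8 → average rank 7.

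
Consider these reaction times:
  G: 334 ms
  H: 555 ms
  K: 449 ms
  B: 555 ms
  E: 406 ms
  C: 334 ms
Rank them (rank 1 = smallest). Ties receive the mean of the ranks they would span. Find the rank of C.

Sorted (ascending): 334, 334, 406, 449, 555, 555
The 2 values of 334 occupy positions 1–2 → average rank (1+2)/2 = 1.5.
The 2 values of 555 occupy positions 5–6 → average rank (5+6)/2 = 5.5.
C has value 334 ms → rank 1.5.

1.5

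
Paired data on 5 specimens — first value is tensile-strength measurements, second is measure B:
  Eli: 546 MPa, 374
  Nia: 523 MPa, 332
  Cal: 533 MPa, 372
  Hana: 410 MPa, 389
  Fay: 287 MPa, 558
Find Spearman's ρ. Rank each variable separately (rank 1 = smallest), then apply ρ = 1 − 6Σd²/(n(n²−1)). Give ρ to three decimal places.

-0.600

Ranks of variable 1: 5, 3, 4, 2, 1
Ranks of variable 2: 3, 1, 2, 4, 5
d = r₁ − r₂: 2, 2, 2, -2, -4
d²: 4, 4, 4, 4, 16; Σd² = 32
ρ = 1 − 6·32/(5·24) = 1 − 192/120 = -0.600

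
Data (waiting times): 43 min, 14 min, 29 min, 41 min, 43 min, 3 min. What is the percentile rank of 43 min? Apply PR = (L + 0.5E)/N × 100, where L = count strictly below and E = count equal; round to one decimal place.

83.3

N = 6.
Strictly below 43: 4. Equal to 43: 2.
PR = (4 + 0.5·2)/6 × 100 = 83.3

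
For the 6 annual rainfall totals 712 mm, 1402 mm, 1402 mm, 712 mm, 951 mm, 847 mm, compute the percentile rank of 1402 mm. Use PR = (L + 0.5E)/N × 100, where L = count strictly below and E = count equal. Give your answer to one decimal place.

N = 6.
Strictly below 1402: 4. Equal to 1402: 2.
PR = (4 + 0.5·2)/6 × 100 = 83.3

83.3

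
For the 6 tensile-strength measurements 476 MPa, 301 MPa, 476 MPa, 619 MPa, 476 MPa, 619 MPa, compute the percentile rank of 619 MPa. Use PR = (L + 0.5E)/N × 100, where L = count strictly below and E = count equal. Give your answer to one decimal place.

N = 6.
Strictly below 619: 4. Equal to 619: 2.
PR = (4 + 0.5·2)/6 × 100 = 83.3

83.3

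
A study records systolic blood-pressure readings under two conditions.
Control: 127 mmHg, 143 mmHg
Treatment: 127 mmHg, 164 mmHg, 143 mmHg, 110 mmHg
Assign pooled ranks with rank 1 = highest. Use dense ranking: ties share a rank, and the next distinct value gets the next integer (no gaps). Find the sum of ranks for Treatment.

Sorted (descending): 164, 143, 143, 127, 127, 110
The 2 values of 143 share dense rank 2.
The 2 values of 127 share dense rank 3.
Remaining distinct values take the next consecutive integers.
Treatment values → pooled ranks: 127→3, 164→1, 143→2, 110→4
Rank sum = 3 + 1 + 2 + 4 = 10

10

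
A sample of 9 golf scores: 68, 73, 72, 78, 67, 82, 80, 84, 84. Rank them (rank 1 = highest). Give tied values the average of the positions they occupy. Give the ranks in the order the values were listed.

8, 6, 7, 5, 9, 3, 4, 1.5, 1.5

Sorted (descending): 84, 84, 82, 80, 78, 73, 72, 68, 67
The 2 values of 84 occupy positions 1–2 → average rank (1+2)/2 = 1.5.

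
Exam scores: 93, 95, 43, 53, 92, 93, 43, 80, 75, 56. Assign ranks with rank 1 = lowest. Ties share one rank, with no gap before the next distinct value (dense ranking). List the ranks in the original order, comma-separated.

7, 8, 1, 2, 6, 7, 1, 5, 4, 3

Sorted (ascending): 43, 43, 53, 56, 75, 80, 92, 93, 93, 95
The 2 values of 43 share dense rank 1.
The 2 values of 93 share dense rank 7.
Remaining distinct values take the next consecutive integers.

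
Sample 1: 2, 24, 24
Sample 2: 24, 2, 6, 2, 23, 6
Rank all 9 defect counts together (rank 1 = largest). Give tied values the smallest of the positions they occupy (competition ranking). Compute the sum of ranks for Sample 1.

9

Sorted (descending): 24, 24, 24, 23, 6, 6, 2, 2, 2
The 3 values of 24 occupy positions 1–3 → each gets rank 1.
The 2 values of 6 occupy positions 5–6 → each gets rank 5.
The 3 values of 2 occupy positions 7–9 → each gets rank 7.
Sample 1 values → pooled ranks: 2→7, 24→1, 24→1
Rank sum = 7 + 1 + 1 = 9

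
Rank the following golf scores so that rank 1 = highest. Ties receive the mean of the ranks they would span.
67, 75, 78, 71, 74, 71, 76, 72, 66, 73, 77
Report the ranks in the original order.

Sorted (descending): 78, 77, 76, 75, 74, 73, 72, 71, 71, 67, 66
The 2 values of 71 occupy positions 8–9 → average rank (8+9)/2 = 8.5.

10, 4, 1, 8.5, 5, 8.5, 3, 7, 11, 6, 2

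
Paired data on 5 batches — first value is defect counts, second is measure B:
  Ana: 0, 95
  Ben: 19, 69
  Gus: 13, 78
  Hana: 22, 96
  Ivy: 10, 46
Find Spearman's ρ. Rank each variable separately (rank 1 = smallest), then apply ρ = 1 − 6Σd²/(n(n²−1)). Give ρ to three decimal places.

Ranks of variable 1: 1, 4, 3, 5, 2
Ranks of variable 2: 4, 2, 3, 5, 1
d = r₁ − r₂: -3, 2, 0, 0, 1
d²: 9, 4, 0, 0, 1; Σd² = 14
ρ = 1 − 6·14/(5·24) = 1 − 84/120 = 0.300

0.300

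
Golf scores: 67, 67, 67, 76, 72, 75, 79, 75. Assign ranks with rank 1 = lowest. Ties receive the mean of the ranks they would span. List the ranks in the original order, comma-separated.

Sorted (ascending): 67, 67, 67, 72, 75, 75, 76, 79
The 3 values of 67 occupy positions 1–3 → average rank 2.
The 2 values of 75 occupy positions 5–6 → average rank (5+6)/2 = 5.5.

2, 2, 2, 7, 4, 5.5, 8, 5.5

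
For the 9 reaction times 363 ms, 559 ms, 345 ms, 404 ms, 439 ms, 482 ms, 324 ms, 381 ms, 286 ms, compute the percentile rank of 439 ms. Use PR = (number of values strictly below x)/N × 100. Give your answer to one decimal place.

66.7

N = 9.
Strictly below 439: 6. Equal to 439: 1.
PR = 6/9 × 100 = 66.7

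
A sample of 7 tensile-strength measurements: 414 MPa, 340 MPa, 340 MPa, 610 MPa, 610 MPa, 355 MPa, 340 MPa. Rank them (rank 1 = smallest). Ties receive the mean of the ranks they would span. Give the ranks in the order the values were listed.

Sorted (ascending): 340, 340, 340, 355, 414, 610, 610
The 3 values of 340 occupy positions 1–3 → average rank 2.
The 2 values of 610 occupy positions 6–7 → average rank (6+7)/2 = 6.5.

5, 2, 2, 6.5, 6.5, 4, 2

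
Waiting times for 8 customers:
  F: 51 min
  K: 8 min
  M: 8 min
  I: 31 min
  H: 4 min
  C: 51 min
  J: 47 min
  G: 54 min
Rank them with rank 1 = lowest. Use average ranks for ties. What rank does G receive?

Sorted (ascending): 4, 8, 8, 31, 47, 51, 51, 54
The 2 values of 8 occupy positions 2–3 → average rank (2+3)/2 = 2.5.
The 2 values of 51 occupy positions 6–7 → average rank (6+7)/2 = 6.5.
G has value 54 min → rank 8.

8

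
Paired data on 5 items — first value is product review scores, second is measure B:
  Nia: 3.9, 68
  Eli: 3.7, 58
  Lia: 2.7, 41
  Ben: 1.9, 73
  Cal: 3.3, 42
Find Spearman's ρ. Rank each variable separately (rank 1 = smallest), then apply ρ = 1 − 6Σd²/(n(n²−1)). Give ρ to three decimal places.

Ranks of variable 1: 5, 4, 2, 1, 3
Ranks of variable 2: 4, 3, 1, 5, 2
d = r₁ − r₂: 1, 1, 1, -4, 1
d²: 1, 1, 1, 16, 1; Σd² = 20
ρ = 1 − 6·20/(5·24) = 1 − 120/120 = 0.000

0.000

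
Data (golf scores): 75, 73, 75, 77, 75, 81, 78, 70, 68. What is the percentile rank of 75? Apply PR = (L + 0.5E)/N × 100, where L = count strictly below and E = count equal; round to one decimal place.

50.0

N = 9.
Strictly below 75: 3. Equal to 75: 3.
PR = (3 + 0.5·3)/9 × 100 = 50.0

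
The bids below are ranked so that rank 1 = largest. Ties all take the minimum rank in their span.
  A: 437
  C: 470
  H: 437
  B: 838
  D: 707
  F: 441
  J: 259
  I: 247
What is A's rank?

Sorted (descending): 838, 707, 470, 441, 437, 437, 259, 247
The 2 values of 437 occupy positions 5–6 → each gets rank 5.
A has value 437 → rank 5.

5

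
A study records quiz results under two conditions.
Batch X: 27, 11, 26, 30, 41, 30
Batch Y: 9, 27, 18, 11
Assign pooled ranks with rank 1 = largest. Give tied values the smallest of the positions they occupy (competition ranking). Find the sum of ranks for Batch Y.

29

Sorted (descending): 41, 30, 30, 27, 27, 26, 18, 11, 11, 9
The 2 values of 30 occupy positions 2–3 → each gets rank 2.
The 2 values of 27 occupy positions 4–5 → each gets rank 4.
The 2 values of 11 occupy positions 8–9 → each gets rank 8.
Batch Y values → pooled ranks: 9→10, 27→4, 18→7, 11→8
Rank sum = 10 + 4 + 7 + 8 = 29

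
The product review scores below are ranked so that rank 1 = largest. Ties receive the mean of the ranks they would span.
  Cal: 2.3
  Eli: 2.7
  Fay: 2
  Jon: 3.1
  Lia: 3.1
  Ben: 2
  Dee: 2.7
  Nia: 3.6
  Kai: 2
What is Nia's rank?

Sorted (descending): 3.6, 3.1, 3.1, 2.7, 2.7, 2.3, 2, 2, 2
The 2 values of 3.1 occupy positions 2–3 → average rank (2+3)/2 = 2.5.
The 2 values of 2.7 occupy positions 4–5 → average rank (4+5)/2 = 4.5.
The 3 values of 2 occupy positions 7–9 → average rank 8.
Nia has value 3.6 → rank 1.

1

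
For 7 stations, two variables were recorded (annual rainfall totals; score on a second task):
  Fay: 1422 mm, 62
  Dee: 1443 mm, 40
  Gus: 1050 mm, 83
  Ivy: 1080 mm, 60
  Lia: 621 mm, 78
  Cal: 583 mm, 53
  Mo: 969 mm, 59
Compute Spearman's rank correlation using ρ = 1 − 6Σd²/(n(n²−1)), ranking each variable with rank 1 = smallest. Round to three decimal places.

Ranks of variable 1: 6, 7, 4, 5, 2, 1, 3
Ranks of variable 2: 5, 1, 7, 4, 6, 2, 3
d = r₁ − r₂: 1, 6, -3, 1, -4, -1, 0
d²: 1, 36, 9, 1, 16, 1, 0; Σd² = 64
ρ = 1 − 6·64/(7·48) = 1 − 384/336 = -0.143

-0.143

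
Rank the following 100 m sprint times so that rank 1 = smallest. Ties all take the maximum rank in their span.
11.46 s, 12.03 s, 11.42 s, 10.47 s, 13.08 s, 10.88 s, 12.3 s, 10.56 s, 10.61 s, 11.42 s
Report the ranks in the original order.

Sorted (ascending): 10.47, 10.56, 10.61, 10.88, 11.42, 11.42, 11.46, 12.03, 12.3, 13.08
The 2 values of 11.42 occupy positions 5–6 → each gets rank 6.

7, 8, 6, 1, 10, 4, 9, 2, 3, 6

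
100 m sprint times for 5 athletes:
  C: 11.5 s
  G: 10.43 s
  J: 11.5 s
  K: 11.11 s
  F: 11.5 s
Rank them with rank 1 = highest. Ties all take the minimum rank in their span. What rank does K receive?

Sorted (descending): 11.5, 11.5, 11.5, 11.11, 10.43
The 3 values of 11.5 occupy positions 1–3 → each gets rank 1.
K has value 11.11 s → rank 4.

4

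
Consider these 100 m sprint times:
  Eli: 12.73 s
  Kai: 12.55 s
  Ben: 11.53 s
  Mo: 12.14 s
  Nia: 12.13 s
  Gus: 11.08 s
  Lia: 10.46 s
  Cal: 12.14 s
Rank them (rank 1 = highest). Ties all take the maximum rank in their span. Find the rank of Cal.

Sorted (descending): 12.73, 12.55, 12.14, 12.14, 12.13, 11.53, 11.08, 10.46
The 2 values of 12.14 occupy positions 3–4 → each gets rank 4.
Cal has value 12.14 s → rank 4.

4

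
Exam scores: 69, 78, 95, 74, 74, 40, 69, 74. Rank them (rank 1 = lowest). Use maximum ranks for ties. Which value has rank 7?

Sorted (ascending): 40, 69, 69, 74, 74, 74, 78, 95
The 2 values of 69 occupy positions 2–3 → each gets rank 3.
The 3 values of 74 occupy positions 4–6 → each gets rank 6.
Rank 7 → value 78.

78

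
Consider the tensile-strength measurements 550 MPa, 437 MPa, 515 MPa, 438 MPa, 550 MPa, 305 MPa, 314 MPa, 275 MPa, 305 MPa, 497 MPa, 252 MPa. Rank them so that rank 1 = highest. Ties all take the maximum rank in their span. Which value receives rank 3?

Sorted (descending): 550, 550, 515, 497, 438, 437, 314, 305, 305, 275, 252
The 2 values of 550 occupy positions 1–2 → each gets rank 2.
The 2 values of 305 occupy positions 8–9 → each gets rank 9.
Rank 3 → value 515.

515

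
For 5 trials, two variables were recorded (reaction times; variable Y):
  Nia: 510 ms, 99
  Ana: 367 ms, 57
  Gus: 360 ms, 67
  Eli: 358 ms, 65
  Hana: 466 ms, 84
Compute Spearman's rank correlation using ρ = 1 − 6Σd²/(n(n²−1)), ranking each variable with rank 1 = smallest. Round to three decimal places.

Ranks of variable 1: 5, 3, 2, 1, 4
Ranks of variable 2: 5, 1, 3, 2, 4
d = r₁ − r₂: 0, 2, -1, -1, 0
d²: 0, 4, 1, 1, 0; Σd² = 6
ρ = 1 − 6·6/(5·24) = 1 − 36/120 = 0.700

0.700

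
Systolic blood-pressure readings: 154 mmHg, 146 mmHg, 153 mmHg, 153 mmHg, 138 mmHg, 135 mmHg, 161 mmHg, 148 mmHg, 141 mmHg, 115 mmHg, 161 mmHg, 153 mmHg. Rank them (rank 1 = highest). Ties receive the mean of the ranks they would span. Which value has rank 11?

Sorted (descending): 161, 161, 154, 153, 153, 153, 148, 146, 141, 138, 135, 115
The 2 values of 161 occupy positions 1–2 → average rank (1+2)/2 = 1.5.
The 3 values of 153 occupy positions 4–6 → average rank 5.
Rank 11 → value 135.

135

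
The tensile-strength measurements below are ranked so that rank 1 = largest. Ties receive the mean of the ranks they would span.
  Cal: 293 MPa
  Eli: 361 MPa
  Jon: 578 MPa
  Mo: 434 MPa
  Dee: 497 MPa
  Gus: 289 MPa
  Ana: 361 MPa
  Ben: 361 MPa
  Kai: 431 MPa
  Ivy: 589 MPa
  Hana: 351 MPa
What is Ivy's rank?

Sorted (descending): 589, 578, 497, 434, 431, 361, 361, 361, 351, 293, 289
The 3 values of 361 occupy positions 6–8 → average rank 7.
Ivy has value 589 MPa → rank 1.

1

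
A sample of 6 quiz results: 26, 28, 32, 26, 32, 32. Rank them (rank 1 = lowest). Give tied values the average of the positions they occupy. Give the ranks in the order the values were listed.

Sorted (ascending): 26, 26, 28, 32, 32, 32
The 2 values of 26 occupy positions 1–2 → average rank (1+2)/2 = 1.5.
The 3 values of 32 occupy positions 4–6 → average rank 5.

1.5, 3, 5, 1.5, 5, 5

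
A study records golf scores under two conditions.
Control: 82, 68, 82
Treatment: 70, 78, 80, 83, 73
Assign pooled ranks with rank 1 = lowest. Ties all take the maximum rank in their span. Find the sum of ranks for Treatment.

Sorted (ascending): 68, 70, 73, 78, 80, 82, 82, 83
The 2 values of 82 occupy positions 6–7 → each gets rank 7.
Treatment values → pooled ranks: 70→2, 78→4, 80→5, 83→8, 73→3
Rank sum = 2 + 4 + 5 + 8 + 3 = 22

22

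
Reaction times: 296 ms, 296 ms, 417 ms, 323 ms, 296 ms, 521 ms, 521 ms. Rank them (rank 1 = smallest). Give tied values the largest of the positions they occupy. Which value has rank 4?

Sorted (ascending): 296, 296, 296, 323, 417, 521, 521
The 3 values of 296 occupy positions 1–3 → each gets rank 3.
The 2 values of 521 occupy positions 6–7 → each gets rank 7.
Rank 4 → value 323.

323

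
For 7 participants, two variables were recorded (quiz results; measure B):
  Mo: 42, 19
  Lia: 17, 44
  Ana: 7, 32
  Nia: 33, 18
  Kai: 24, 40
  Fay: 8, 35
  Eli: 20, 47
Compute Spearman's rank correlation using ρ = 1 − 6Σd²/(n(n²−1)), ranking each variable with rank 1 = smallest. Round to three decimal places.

Ranks of variable 1: 7, 3, 1, 6, 5, 2, 4
Ranks of variable 2: 2, 6, 3, 1, 5, 4, 7
d = r₁ − r₂: 5, -3, -2, 5, 0, -2, -3
d²: 25, 9, 4, 25, 0, 4, 9; Σd² = 76
ρ = 1 − 6·76/(7·48) = 1 − 456/336 = -0.357

-0.357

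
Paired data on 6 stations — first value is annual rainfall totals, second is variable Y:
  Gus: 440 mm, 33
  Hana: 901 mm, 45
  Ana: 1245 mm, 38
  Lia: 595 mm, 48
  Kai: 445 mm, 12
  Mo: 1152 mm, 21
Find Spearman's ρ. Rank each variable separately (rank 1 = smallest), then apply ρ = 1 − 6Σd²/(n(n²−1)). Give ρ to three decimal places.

Ranks of variable 1: 1, 4, 6, 3, 2, 5
Ranks of variable 2: 3, 5, 4, 6, 1, 2
d = r₁ − r₂: -2, -1, 2, -3, 1, 3
d²: 4, 1, 4, 9, 1, 9; Σd² = 28
ρ = 1 − 6·28/(6·35) = 1 − 168/210 = 0.200

0.200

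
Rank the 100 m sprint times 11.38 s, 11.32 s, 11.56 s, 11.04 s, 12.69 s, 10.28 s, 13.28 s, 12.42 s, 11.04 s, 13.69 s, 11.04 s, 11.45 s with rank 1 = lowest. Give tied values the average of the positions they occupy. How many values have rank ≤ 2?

1

Sorted (ascending): 10.28, 11.04, 11.04, 11.04, 11.32, 11.38, 11.45, 11.56, 12.42, 12.69, 13.28, 13.69
The 3 values of 11.04 occupy positions 2–4 → average rank 3.
Ranks ≤ 2: {1} → 1 value.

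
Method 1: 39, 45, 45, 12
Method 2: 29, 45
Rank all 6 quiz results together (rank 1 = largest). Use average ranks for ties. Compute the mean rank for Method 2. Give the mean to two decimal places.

Sorted (descending): 45, 45, 45, 39, 29, 12
The 3 values of 45 occupy positions 1–3 → average rank 2.
Method 2 values → pooled ranks: 29→5, 45→2
Mean rank = (5 + 2) / 2 = 3.50

3.50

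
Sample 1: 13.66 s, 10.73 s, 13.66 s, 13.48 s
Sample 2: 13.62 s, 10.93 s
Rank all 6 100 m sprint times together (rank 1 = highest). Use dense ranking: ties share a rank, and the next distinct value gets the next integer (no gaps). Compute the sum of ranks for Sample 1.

Sorted (descending): 13.66, 13.66, 13.62, 13.48, 10.93, 10.73
The 2 values of 13.66 share dense rank 1.
Remaining distinct values take the next consecutive integers.
Sample 1 values → pooled ranks: 13.66→1, 10.73→5, 13.66→1, 13.48→3
Rank sum = 1 + 5 + 1 + 3 = 10

10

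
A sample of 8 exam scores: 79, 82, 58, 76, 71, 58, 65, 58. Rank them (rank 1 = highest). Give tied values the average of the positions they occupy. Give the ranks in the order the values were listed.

2, 1, 7, 3, 4, 7, 5, 7

Sorted (descending): 82, 79, 76, 71, 65, 58, 58, 58
The 3 values of 58 occupy positions 6–8 → average rank 7.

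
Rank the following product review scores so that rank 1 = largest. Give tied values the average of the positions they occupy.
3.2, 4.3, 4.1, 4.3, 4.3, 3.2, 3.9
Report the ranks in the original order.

Sorted (descending): 4.3, 4.3, 4.3, 4.1, 3.9, 3.2, 3.2
The 3 values of 4.3 occupy positions 1–3 → average rank 2.
The 2 values of 3.2 occupy positions 6–7 → average rank (6+7)/2 = 6.5.

6.5, 2, 4, 2, 2, 6.5, 5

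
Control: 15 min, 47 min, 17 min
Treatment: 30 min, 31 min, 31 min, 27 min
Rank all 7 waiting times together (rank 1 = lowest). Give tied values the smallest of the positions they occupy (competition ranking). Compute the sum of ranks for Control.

Sorted (ascending): 15, 17, 27, 30, 31, 31, 47
The 2 values of 31 occupy positions 5–6 → each gets rank 5.
Control values → pooled ranks: 15→1, 47→7, 17→2
Rank sum = 1 + 7 + 2 = 10

10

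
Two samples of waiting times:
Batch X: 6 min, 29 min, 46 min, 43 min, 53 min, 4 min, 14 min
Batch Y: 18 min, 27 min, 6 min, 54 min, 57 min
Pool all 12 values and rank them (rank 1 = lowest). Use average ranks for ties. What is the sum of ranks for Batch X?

41.5

Sorted (ascending): 4, 6, 6, 14, 18, 27, 29, 43, 46, 53, 54, 57
The 2 values of 6 occupy positions 2–3 → average rank (2+3)/2 = 2.5.
Batch X values → pooled ranks: 6→2.5, 29→7, 46→9, 43→8, 53→10, 4→1, 14→4
Rank sum = 2.5 + 7 + 9 + 8 + 10 + 1 + 4 = 41.5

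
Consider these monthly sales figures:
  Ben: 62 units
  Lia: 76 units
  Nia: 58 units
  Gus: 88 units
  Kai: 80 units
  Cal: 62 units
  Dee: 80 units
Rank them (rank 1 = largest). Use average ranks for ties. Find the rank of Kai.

Sorted (descending): 88, 80, 80, 76, 62, 62, 58
The 2 values of 80 occupy positions 2–3 → average rank (2+3)/2 = 2.5.
The 2 values of 62 occupy positions 5–6 → average rank (5+6)/2 = 5.5.
Kai has value 80 units → rank 2.5.

2.5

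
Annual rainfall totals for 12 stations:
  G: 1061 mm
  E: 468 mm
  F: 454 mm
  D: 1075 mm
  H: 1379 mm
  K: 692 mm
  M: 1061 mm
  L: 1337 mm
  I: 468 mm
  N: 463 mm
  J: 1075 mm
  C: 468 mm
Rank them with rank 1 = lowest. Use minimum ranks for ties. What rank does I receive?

Sorted (ascending): 454, 463, 468, 468, 468, 692, 1061, 1061, 1075, 1075, 1337, 1379
The 3 values of 468 occupy positions 3–5 → each gets rank 3.
The 2 values of 1061 occupy positions 7–8 → each gets rank 7.
The 2 values of 1075 occupy positions 9–10 → each gets rank 9.
I has value 468 mm → rank 3.

3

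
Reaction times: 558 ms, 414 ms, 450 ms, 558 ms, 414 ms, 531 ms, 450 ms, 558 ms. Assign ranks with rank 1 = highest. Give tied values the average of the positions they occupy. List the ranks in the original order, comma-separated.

2, 7.5, 5.5, 2, 7.5, 4, 5.5, 2

Sorted (descending): 558, 558, 558, 531, 450, 450, 414, 414
The 3 values of 558 occupy positions 1–3 → average rank 2.
The 2 values of 450 occupy positions 5–6 → average rank (5+6)/2 = 5.5.
The 2 values of 414 occupy positions 7–8 → average rank (7+8)/2 = 7.5.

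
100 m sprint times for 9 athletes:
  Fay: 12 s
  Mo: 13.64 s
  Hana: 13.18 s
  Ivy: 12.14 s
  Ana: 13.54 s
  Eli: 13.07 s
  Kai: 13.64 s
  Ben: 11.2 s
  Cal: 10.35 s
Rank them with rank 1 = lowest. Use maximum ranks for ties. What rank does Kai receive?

9

Sorted (ascending): 10.35, 11.2, 12, 12.14, 13.07, 13.18, 13.54, 13.64, 13.64
The 2 values of 13.64 occupy positions 8–9 → each gets rank 9.
Kai has value 13.64 s → rank 9.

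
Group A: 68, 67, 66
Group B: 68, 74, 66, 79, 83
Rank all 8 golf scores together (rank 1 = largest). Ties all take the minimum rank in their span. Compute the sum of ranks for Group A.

Sorted (descending): 83, 79, 74, 68, 68, 67, 66, 66
The 2 values of 68 occupy positions 4–5 → each gets rank 4.
The 2 values of 66 occupy positions 7–8 → each gets rank 7.
Group A values → pooled ranks: 68→4, 67→6, 66→7
Rank sum = 4 + 6 + 7 = 17

17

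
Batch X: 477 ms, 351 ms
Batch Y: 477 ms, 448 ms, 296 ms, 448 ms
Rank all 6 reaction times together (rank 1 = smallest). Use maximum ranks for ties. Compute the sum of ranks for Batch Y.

15

Sorted (ascending): 296, 351, 448, 448, 477, 477
The 2 values of 448 occupy positions 3–4 → each gets rank 4.
The 2 values of 477 occupy positions 5–6 → each gets rank 6.
Batch Y values → pooled ranks: 477→6, 448→4, 296→1, 448→4
Rank sum = 6 + 4 + 1 + 4 = 15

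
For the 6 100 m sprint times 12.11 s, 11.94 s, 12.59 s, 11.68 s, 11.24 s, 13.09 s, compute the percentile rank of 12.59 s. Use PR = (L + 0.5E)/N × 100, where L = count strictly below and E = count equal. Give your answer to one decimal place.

N = 6.
Strictly below 12.59: 4. Equal to 12.59: 1.
PR = (4 + 0.5·1)/6 × 100 = 75.0

75.0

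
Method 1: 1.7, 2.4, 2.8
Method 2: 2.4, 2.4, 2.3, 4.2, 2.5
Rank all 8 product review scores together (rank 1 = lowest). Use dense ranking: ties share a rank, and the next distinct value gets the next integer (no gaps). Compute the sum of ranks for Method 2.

Sorted (ascending): 1.7, 2.3, 2.4, 2.4, 2.4, 2.5, 2.8, 4.2
The 3 values of 2.4 share dense rank 3.
Remaining distinct values take the next consecutive integers.
Method 2 values → pooled ranks: 2.4→3, 2.4→3, 2.3→2, 4.2→6, 2.5→4
Rank sum = 3 + 3 + 2 + 6 + 4 = 18

18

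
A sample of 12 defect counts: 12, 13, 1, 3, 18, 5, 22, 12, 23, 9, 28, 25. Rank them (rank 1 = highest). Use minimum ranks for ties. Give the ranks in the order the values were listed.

Sorted (descending): 28, 25, 23, 22, 18, 13, 12, 12, 9, 5, 3, 1
The 2 values of 12 occupy positions 7–8 → each gets rank 7.

7, 6, 12, 11, 5, 10, 4, 7, 3, 9, 1, 2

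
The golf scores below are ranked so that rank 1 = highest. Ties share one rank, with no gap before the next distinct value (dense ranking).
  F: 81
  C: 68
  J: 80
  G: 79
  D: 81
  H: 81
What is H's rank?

1

Sorted (descending): 81, 81, 81, 80, 79, 68
The 3 values of 81 share dense rank 1.
Remaining distinct values take the next consecutive integers.
H has value 81 → rank 1.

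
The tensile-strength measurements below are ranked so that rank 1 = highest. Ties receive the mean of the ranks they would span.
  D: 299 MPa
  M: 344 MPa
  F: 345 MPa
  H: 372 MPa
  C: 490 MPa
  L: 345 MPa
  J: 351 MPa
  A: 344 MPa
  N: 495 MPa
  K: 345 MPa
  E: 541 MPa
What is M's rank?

Sorted (descending): 541, 495, 490, 372, 351, 345, 345, 345, 344, 344, 299
The 3 values of 345 occupy positions 6–8 → average rank 7.
The 2 values of 344 occupy positions 9–10 → average rank (9+10)/2 = 9.5.
M has value 344 MPa → rank 9.5.

9.5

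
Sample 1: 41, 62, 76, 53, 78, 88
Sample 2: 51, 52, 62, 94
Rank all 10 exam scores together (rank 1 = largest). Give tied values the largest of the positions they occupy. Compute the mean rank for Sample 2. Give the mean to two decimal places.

6.00

Sorted (descending): 94, 88, 78, 76, 62, 62, 53, 52, 51, 41
The 2 values of 62 occupy positions 5–6 → each gets rank 6.
Sample 2 values → pooled ranks: 51→9, 52→8, 62→6, 94→1
Mean rank = (9 + 8 + 6 + 1) / 4 = 6.00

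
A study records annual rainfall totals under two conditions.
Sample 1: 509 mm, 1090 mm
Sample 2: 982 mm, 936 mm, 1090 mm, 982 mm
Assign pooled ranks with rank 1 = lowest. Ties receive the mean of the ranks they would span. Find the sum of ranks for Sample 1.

6.5

Sorted (ascending): 509, 936, 982, 982, 1090, 1090
The 2 values of 982 occupy positions 3–4 → average rank (3+4)/2 = 3.5.
The 2 values of 1090 occupy positions 5–6 → average rank (5+6)/2 = 5.5.
Sample 1 values → pooled ranks: 509→1, 1090→5.5
Rank sum = 1 + 5.5 = 6.5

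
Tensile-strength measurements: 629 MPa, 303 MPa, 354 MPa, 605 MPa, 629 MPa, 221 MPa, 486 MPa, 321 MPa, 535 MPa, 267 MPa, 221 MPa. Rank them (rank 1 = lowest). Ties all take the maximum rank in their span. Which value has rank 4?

Sorted (ascending): 221, 221, 267, 303, 321, 354, 486, 535, 605, 629, 629
The 2 values of 221 occupy positions 1–2 → each gets rank 2.
The 2 values of 629 occupy positions 10–11 → each gets rank 11.
Rank 4 → value 303.

303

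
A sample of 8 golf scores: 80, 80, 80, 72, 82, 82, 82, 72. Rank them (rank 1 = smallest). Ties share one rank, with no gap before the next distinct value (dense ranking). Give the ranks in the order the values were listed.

2, 2, 2, 1, 3, 3, 3, 1

Sorted (ascending): 72, 72, 80, 80, 80, 82, 82, 82
The 2 values of 72 share dense rank 1.
The 3 values of 80 share dense rank 2.
The 3 values of 82 share dense rank 3.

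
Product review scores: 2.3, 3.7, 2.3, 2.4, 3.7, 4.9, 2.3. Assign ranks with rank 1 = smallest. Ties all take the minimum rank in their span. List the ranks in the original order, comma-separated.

1, 5, 1, 4, 5, 7, 1

Sorted (ascending): 2.3, 2.3, 2.3, 2.4, 3.7, 3.7, 4.9
The 3 values of 2.3 occupy positions 1–3 → each gets rank 1.
The 2 values of 3.7 occupy positions 5–6 → each gets rank 5.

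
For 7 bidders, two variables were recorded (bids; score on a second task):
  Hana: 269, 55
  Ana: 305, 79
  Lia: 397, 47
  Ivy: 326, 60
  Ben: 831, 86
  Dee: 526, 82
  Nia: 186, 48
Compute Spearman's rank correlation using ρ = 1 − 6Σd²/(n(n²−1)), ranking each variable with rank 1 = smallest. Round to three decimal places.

Ranks of variable 1: 2, 3, 5, 4, 7, 6, 1
Ranks of variable 2: 3, 5, 1, 4, 7, 6, 2
d = r₁ − r₂: -1, -2, 4, 0, 0, 0, -1
d²: 1, 4, 16, 0, 0, 0, 1; Σd² = 22
ρ = 1 − 6·22/(7·48) = 1 − 132/336 = 0.607

0.607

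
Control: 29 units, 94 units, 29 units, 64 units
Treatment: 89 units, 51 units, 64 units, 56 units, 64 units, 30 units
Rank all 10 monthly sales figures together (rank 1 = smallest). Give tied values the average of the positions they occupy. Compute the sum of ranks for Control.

Sorted (ascending): 29, 29, 30, 51, 56, 64, 64, 64, 89, 94
The 2 values of 29 occupy positions 1–2 → average rank (1+2)/2 = 1.5.
The 3 values of 64 occupy positions 6–8 → average rank 7.
Control values → pooled ranks: 29→1.5, 94→10, 29→1.5, 64→7
Rank sum = 1.5 + 10 + 1.5 + 7 = 20

20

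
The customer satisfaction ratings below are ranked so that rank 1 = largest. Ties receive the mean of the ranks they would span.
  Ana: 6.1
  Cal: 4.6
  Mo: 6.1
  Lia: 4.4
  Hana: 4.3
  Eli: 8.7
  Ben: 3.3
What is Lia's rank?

5

Sorted (descending): 8.7, 6.1, 6.1, 4.6, 4.4, 4.3, 3.3
The 2 values of 6.1 occupy positions 2–3 → average rank (2+3)/2 = 2.5.
Lia has value 4.4 → rank 5.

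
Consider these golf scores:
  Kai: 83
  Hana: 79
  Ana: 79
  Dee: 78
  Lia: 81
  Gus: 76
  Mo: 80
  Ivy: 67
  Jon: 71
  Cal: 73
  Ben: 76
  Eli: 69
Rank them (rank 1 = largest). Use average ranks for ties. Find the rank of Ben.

7.5

Sorted (descending): 83, 81, 80, 79, 79, 78, 76, 76, 73, 71, 69, 67
The 2 values of 79 occupy positions 4–5 → average rank (4+5)/2 = 4.5.
The 2 values of 76 occupy positions 7–8 → average rank (7+8)/2 = 7.5.
Ben has value 76 → rank 7.5.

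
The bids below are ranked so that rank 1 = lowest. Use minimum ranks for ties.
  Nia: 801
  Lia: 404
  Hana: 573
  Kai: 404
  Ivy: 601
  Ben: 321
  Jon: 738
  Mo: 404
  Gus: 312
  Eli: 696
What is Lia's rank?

Sorted (ascending): 312, 321, 404, 404, 404, 573, 601, 696, 738, 801
The 3 values of 404 occupy positions 3–5 → each gets rank 3.
Lia has value 404 → rank 3.

3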